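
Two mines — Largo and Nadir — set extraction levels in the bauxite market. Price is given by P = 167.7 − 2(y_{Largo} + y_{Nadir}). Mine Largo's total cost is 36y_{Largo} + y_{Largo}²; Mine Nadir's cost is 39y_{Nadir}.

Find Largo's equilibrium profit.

544.3227

Mine Largo's profit: π = y_{Largo}(167.7 − 2(y_{Largo} + y_{Nadir})) − 36y_{Largo} − y_{Largo}².
∂π/∂y_{Largo} = 131.7 − 6y_{Largo} − 2y_{Nadir} = 0, so y_{Largo} = 21.95 − (1/3)y_{Nadir}.
For Nadir: ∂π/∂y_{Nadir} = 128.7 − 4y_{Nadir} − 2y_{Largo} = 0 ⇒ y_{Nadir} = 32.175 − 0.5y_{Largo}.
Substituting the second reaction function into the first: y_{Largo} = 21.95 − (1/3)(32.175 − 0.5y_{Largo}), which gives (5/6)y_{Largo} = 11.225 ⇒ y_{Largo} = 13.47.
Then y_{Nadir} = 32.175 − 0.5·13.47 = 25.44.
Price P = 167.7 − 2·38.91 = 89.88.
Largo's profit: (89.88 − 36)·13.47 − (13.47)² = 544.3227.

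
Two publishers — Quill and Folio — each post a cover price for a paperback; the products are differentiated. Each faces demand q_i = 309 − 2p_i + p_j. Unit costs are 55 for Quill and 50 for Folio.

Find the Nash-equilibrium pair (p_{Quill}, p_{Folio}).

Quill's profit: π = (p_{Quill} − 55)(309 − 2p_{Quill} + p_{Folio}).
∂π/∂p_{Quill} = 419 − 4p_{Quill} + p_{Folio} = 0 ⇒ p_{Quill} = 104.75 + 0.25p_{Folio}.
Similarly p_{Folio} = 102.25 + 0.25p_{Quill}.
Plugging p_{Folio} into Quill's best response: p_{Quill} = 104.75 + 0.25(102.25 + 0.25p_{Quill}) ⇒ 0.9375p_{Quill} = 130.3125, so p_{Quill} = 139.
Then p_{Folio} = 102.25 + 0.25·139 = 137.

139, 137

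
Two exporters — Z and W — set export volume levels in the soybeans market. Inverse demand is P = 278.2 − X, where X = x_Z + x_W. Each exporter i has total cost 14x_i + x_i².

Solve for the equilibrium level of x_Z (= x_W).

Exporter Z's profit: π = x_Z(278.2 − (x_Z + x_W)) − 14x_Z − x_Z².
∂π/∂x_Z = 264.2 − 4x_Z − x_W = 0, so x_Z = 66.05 − 0.25x_W.
Setting x_Z = x_W in the reaction function: x_Z = 66.05 − 0.25x_Z, so x_Z = 66.05 / 1.25 = 52.84.

52.84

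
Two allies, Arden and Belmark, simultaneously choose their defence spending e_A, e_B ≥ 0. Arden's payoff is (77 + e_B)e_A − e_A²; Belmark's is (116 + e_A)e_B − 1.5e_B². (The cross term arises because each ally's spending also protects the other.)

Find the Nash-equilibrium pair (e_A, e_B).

69.4, 61.8

Expanding Arden's payoff: 77e_A + e_Be_A − e_A².
∂π/∂e_A = 77 + e_B − 2e_A = 0, so e_A = 38.5 + 0.5e_B.
Likewise for Belmark: e_B = 116/3 + (1/3)e_A.
Substituting the second reaction function into the first: e_A = 38.5 + 0.5(116/3 + (1/3)e_A), which gives (5/6)e_A = 347/6 ⇒ e_A = 69.4.
Then e_B = 116/3 + (1/3)·69.4 = 61.8.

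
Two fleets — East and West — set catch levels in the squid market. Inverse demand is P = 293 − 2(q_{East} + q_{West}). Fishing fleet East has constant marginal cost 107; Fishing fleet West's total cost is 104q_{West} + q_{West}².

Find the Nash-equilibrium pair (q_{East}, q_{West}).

36.9, 19.2

Fishing fleet East's profit: π = q_{East}(293 − 2(q_{East} + q_{West})) − 107q_{East}.
∂π/∂q_{East} = 186 − 4q_{East} − 2q_{West} = 0, so q_{East} = 46.5 − 0.5q_{West}.
For West: ∂π/∂q_{West} = 189 − 6q_{West} − 2q_{East} = 0 ⇒ q_{West} = 31.5 − (1/3)q_{East}.
Substituting the second reaction function into the first: q_{East} = 46.5 − 0.5(31.5 − (1/3)q_{East}), which gives (5/6)q_{East} = 30.75 ⇒ q_{East} = 36.9.
Then q_{West} = 31.5 − (1/3)·36.9 = 19.2.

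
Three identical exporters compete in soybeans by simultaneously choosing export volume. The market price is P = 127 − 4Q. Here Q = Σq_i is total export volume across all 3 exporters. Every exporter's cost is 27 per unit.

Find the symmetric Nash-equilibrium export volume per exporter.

A representative exporter's profit is π_i = q_i(127 − 4Q) − 27q_i, with Q = q_i + Σ_{j≠i} q_j.
First-order condition: 100 − 8q_i − 4Σ_{j≠i} q_j = 0.
Imposing symmetry (q_j = q for all j) turns Σ_{j≠i} q_j into 2q, so 100 = 16q and q = 6.25.

6.25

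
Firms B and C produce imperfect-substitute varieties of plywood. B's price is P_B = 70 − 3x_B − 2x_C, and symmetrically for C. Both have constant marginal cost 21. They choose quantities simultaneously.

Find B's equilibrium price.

Firm B's profit: π = x_B(70 − 3x_B − 2x_C) − 21x_B.
∂π/∂x_B = 49 − 6x_B − 2x_C = 0 ⇒ x_B = 49/6 − (1/3)x_C.
By symmetry x_C = x_B; substituting into the reaction function, (4/3)x_B = 49/6 and x_B = 6.125.
P_B = 70 − 3·6.125 − 2·6.125 = 39.375.

39.375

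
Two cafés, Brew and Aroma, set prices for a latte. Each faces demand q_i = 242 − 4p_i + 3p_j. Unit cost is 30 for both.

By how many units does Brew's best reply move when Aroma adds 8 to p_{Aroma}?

Brew's profit: π = (p_{Brew} − 30)(242 − 4p_{Brew} + 3p_{Aroma}).
∂π/∂p_{Brew} = 362 − 8p_{Brew} + 3p_{Aroma} = 0 ⇒ p_{Brew} = 45.25 + 0.375p_{Aroma}.
The reaction-function slope is 0.375, so an 8-unit rise in p_{Aroma} moves p_{Brew} by 0.375 × 8 = 3. Brew's best response rises — the actions are strategic complements.

3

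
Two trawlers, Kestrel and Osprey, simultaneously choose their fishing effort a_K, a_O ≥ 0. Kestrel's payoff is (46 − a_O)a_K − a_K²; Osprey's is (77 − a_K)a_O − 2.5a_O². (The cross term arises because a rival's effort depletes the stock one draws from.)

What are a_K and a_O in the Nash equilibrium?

17, 12

Expanding Kestrel's payoff: 46a_K − a_Oa_K − a_K².
∂π/∂a_K = 46 − a_O − 2a_K = 0, so a_K = 23 − 0.5a_O.
Likewise for Osprey: a_O = 15.4 − 0.2a_K.
Solving the two reaction functions simultaneously: (1 − (−0.5)(−0.2))a_K = 23 − 0.5·15.4, so 0.9a_K = 15.3 and a_K = 17.
Then a_O = 15.4 − 0.2·17 = 12.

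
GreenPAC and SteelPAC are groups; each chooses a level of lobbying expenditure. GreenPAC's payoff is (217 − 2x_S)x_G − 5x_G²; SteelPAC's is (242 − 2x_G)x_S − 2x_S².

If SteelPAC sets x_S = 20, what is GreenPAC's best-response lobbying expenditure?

Expanding GreenPAC's payoff: 217x_G − 2x_Sx_G − 5x_G².
∂π/∂x_G = 217 − 2x_S − 10x_G = 0, so x_G = 21.7 − 0.2x_S.
At x_S = 20: x_G = 21.7 − 0.2·20 = 17.7.

17.7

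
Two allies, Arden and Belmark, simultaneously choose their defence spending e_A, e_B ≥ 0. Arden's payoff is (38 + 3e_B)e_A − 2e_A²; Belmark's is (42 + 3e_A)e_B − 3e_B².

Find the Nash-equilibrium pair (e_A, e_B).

23.6, 18.8

Expanding Arden's payoff: 38e_A + 3e_Be_A − 2e_A².
∂π/∂e_A = 38 + 3e_B − 4e_A = 0, so e_A = 9.5 + 0.75e_B.
Likewise for Belmark: e_B = 7 + 0.5e_A.
Substituting the second reaction function into the first: e_A = 9.5 + 0.75(7 + 0.5e_A), which gives 0.625e_A = 14.75 ⇒ e_A = 23.6.
Then e_B = 7 + 0.5·23.6 = 18.8.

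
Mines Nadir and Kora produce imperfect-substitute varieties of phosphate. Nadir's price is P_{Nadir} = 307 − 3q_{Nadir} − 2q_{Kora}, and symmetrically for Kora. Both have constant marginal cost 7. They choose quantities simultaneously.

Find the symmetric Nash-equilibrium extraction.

37.5

Mine Nadir's profit: π = q_{Nadir}(307 − 3q_{Nadir} − 2q_{Kora}) − 7q_{Nadir}.
∂π/∂q_{Nadir} = 300 − 6q_{Nadir} − 2q_{Kora} = 0 ⇒ q_{Nadir} = 50 − (1/3)q_{Kora}.
Setting q_{Nadir} = q_{Kora} in the reaction function: q_{Nadir} = 50 − (1/3)q_{Nadir}, so q_{Nadir} = 50 / (4/3) = 37.5.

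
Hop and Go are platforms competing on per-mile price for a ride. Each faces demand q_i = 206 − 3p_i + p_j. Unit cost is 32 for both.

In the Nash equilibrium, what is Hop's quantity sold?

85.2

Hop's profit: π = (p_{Hop} − 32)(206 − 3p_{Hop} + p_{Go}).
∂π/∂p_{Hop} = 302 − 6p_{Hop} + p_{Go} = 0 ⇒ p_{Hop} = 151/3 + (1/6)p_{Go}.
By symmetry p_{Go} = p_{Hop}; substituting into the reaction function, (5/6)p_{Hop} = 151/3 and p_{Hop} = 60.4.
q_{Hop} = 206 − 3·60.4 + 60.4 = 85.2.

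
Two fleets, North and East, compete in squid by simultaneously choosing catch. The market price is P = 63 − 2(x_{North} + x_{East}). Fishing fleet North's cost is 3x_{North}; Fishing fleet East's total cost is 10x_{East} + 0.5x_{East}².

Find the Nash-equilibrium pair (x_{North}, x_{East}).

Fishing fleet North's profit: π = x_{North}(63 − 2(x_{North} + x_{East})) − 3x_{North}.
∂π/∂x_{North} = 60 − 4x_{North} − 2x_{East} = 0, so x_{North} = 15 − 0.5x_{East}.
For East: ∂π/∂x_{East} = 53 − 5x_{East} − 2x_{North} = 0 ⇒ x_{East} = 10.6 − 0.4x_{North}.
Substituting the second reaction function into the first: x_{North} = 15 − 0.5(10.6 − 0.4x_{North}), which gives 0.8x_{North} = 9.7 ⇒ x_{North} = 12.125.
Then x_{East} = 10.6 − 0.4·12.125 = 5.75.

12.125, 5.75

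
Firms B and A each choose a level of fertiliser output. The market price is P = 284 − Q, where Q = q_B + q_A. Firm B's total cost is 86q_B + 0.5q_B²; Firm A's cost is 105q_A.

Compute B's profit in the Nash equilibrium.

2825.34

Firm B's profit: π = q_B(284 − (q_B + q_A)) − 86q_B − 0.5q_B².
∂π/∂q_B = 198 − 3q_B − q_A = 0, so q_B = 66 − (1/3)q_A.
For A: ∂π/∂q_A = 179 − 2q_A − q_B = 0 ⇒ q_A = 89.5 − 0.5q_B.
Plugging q_A into B's best response: q_B = 66 − (1/3)(89.5 − 0.5q_B) ⇒ (5/6)q_B = 217/6, so q_B = 43.4.
Then q_A = 89.5 − 0.5·43.4 = 67.8.
Price P = 284 − 111.2 = 172.8.
B's profit: (172.8 − 86)·43.4 − 0.5(43.4)² = 2825.34.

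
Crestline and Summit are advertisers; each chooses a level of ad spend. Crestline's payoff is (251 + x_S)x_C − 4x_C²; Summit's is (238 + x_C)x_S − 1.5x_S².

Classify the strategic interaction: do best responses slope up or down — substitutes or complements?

strategic complements

Expanding Crestline's payoff: 251x_C + x_Sx_C − 4x_C².
∂π/∂x_C = 251 + x_S − 8x_C = 0, so x_C = 31.375 + 0.125x_S.
The best-response slope dx_C/dx_S = 0.125 > 0: the reaction function is upward-sloping, so the choices are strategic complements.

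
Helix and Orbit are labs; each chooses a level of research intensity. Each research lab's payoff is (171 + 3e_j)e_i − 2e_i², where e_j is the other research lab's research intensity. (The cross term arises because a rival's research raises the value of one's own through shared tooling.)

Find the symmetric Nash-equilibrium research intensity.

Helix's payoff is (171 + 3e_O)e_H − 2e_H².
∂π/∂e_H = 171 + 3e_O − 4e_H = 0, so e_H = 42.75 + 0.75e_O.
Setting e_H = e_O in the reaction function: e_H = 42.75 + 0.75e_H, so e_H = 42.75 / 0.25 = 171.

171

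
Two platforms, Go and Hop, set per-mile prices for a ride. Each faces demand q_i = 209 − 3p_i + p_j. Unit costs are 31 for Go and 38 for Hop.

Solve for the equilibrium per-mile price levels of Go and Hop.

Go's profit: π = (p_{Go} − 31)(209 − 3p_{Go} + p_{Hop}).
∂π/∂p_{Go} = 302 − 6p_{Go} + p_{Hop} = 0 ⇒ p_{Go} = 151/3 + (1/6)p_{Hop}.
Similarly p_{Hop} = 323/6 + (1/6)p_{Go}.
Plugging p_{Hop} into Go's best response: p_{Go} = 151/3 + (1/6)(323/6 + (1/6)p_{Go}) ⇒ (35/36)p_{Go} = 2135/36, so p_{Go} = 61.
Then p_{Hop} = 323/6 + (1/6)·61 = 64.

61, 64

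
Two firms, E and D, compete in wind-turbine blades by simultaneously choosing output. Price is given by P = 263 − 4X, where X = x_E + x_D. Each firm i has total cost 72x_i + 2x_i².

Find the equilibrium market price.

Firm E's profit: π = x_E(263 − 4(x_E + x_D)) − 72x_E − 2x_E².
∂π/∂x_E = 191 − 12x_E − 4x_D = 0, so x_E = 191/12 − (1/3)x_D.
Setting x_E = x_D in the reaction function: x_E = 191/12 − (1/3)x_E, so x_E = (191/12) / (4/3) = 11.9375.
Equilibrium price: P = 263 − 4·23.875 = 167.5.

167.5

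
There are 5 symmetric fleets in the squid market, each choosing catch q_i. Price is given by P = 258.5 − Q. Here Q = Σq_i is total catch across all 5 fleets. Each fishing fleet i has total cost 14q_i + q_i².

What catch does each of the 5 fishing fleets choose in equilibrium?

A representative fishing fleet's profit is π_i = q_i(258.5 − Q) − 14q_i − q_i², with Q = q_i + Σ_{j≠i} q_j.
First-order condition: 244.5 − 4q_i − Σ_{j≠i} q_j = 0.
With identical fishing fleets, set every q_j = q: then 244.5 − 4q − 4q = 0, i.e. q = 244.5/8 = 30.5625.

30.5625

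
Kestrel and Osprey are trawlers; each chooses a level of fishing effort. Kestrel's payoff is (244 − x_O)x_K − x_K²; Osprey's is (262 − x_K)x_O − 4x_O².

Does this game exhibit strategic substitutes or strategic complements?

strategic substitutes

Expanding Kestrel's payoff: 244x_K − x_Ox_K − x_K².
∂π/∂x_K = 244 − x_O − 2x_K = 0, so x_K = 122 − 0.5x_O.
The best-response slope dx_K/dx_O = −0.5 < 0: the reaction function is downward-sloping, so the choices are strategic substitutes.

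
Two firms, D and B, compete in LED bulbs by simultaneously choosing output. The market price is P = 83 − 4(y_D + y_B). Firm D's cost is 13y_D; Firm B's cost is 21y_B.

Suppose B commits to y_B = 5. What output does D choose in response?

Firm D's profit: π = y_D(83 − 4(y_D + y_B)) − 13y_D.
∂π/∂y_D = 70 − 8y_D − 4y_B = 0, so y_D = 8.75 − 0.5y_B.
At y_B = 5: y_D = 8.75 − 0.5·5 = 6.25.

6.25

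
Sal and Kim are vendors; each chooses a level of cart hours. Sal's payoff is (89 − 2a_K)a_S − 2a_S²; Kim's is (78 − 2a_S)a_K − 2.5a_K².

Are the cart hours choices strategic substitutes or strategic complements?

strategic substitutes

Expanding Sal's payoff: 89a_S − 2a_Ka_S − 2a_S².
∂π/∂a_S = 89 − 2a_K − 4a_S = 0, so a_S = 22.25 − 0.5a_K.
The best-response slope da_S/da_K = −0.5 < 0: the reaction function is downward-sloping, so the choices are strategic substitutes.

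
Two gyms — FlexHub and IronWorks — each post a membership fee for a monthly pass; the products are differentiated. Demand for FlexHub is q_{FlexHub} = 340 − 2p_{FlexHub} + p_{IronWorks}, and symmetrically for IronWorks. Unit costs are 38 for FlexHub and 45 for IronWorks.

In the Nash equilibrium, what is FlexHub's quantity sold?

203.2

FlexHub's profit: π = (p_{FlexHub} − 38)(340 − 2p_{FlexHub} + p_{IronWorks}).
∂π/∂p_{FlexHub} = 416 − 4p_{FlexHub} + p_{IronWorks} = 0 ⇒ p_{FlexHub} = 104 + 0.25p_{IronWorks}.
Similarly p_{IronWorks} = 107.5 + 0.25p_{FlexHub}.
Plugging p_{IronWorks} into FlexHub's best response: p_{FlexHub} = 104 + 0.25(107.5 + 0.25p_{FlexHub}) ⇒ 0.9375p_{FlexHub} = 130.875, so p_{FlexHub} = 139.6.
Then p_{IronWorks} = 107.5 + 0.25·139.6 = 142.4.
q_{FlexHub} = 340 − 2·139.6 + 142.4 = 203.2.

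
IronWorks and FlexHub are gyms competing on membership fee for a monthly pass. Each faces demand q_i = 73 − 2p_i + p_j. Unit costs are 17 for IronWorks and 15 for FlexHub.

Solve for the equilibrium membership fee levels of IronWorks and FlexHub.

35.4, 34.6

IronWorks's profit: π = (p_{IronWorks} − 17)(73 − 2p_{IronWorks} + p_{FlexHub}).
∂π/∂p_{IronWorks} = 107 − 4p_{IronWorks} + p_{FlexHub} = 0 ⇒ p_{IronWorks} = 26.75 + 0.25p_{FlexHub}.
Similarly p_{FlexHub} = 25.75 + 0.25p_{IronWorks}.
Plugging p_{FlexHub} into IronWorks's best response: p_{IronWorks} = 26.75 + 0.25(25.75 + 0.25p_{IronWorks}) ⇒ 0.9375p_{IronWorks} = 33.1875, so p_{IronWorks} = 35.4.
Then p_{FlexHub} = 25.75 + 0.25·35.4 = 34.6.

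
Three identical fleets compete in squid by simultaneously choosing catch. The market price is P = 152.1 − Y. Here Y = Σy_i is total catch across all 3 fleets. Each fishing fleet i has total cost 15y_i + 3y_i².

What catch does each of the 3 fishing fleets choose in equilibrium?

A representative fishing fleet's profit is π_i = y_i(152.1 − Y) − 15y_i − 3y_i², with Y = y_i + Σ_{j≠i} y_j.
First-order condition: 137.1 − 8y_i − Σ_{j≠i} y_j = 0.
Imposing symmetry (y_j = y for all j) turns Σ_{j≠i} y_j into 2y, so 137.1 = 10y and y = 13.71.

13.71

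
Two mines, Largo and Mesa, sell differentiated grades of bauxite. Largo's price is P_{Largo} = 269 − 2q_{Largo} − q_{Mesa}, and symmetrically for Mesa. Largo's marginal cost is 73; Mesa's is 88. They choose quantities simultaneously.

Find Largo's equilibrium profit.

3232.08

Mine Largo's profit: π = q_{Largo}(269 − 2q_{Largo} − q_{Mesa}) − 73q_{Largo}.
∂π/∂q_{Largo} = 196 − 4q_{Largo} − q_{Mesa} = 0 ⇒ q_{Largo} = 49 − 0.25q_{Mesa}.
Similarly q_{Mesa} = 45.25 − 0.25q_{Largo}.
Substituting the second reaction function into the first: q_{Largo} = 49 − 0.25(45.25 − 0.25q_{Largo}), which gives 0.9375q_{Largo} = 37.6875 ⇒ q_{Largo} = 40.2.
Then q_{Mesa} = 45.25 − 0.25·40.2 = 35.2.
P_{Largo} = 269 − 2·40.2 − 35.2 = 153.4.
Profit = (153.4 − 73)·40.2 = 3232.08.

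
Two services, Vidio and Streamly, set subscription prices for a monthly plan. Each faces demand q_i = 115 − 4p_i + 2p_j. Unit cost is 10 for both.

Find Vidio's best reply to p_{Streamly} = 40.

29.375

Vidio's profit: π = (p_{Vidio} − 10)(115 − 4p_{Vidio} + 2p_{Streamly}).
∂π/∂p_{Vidio} = 155 − 8p_{Vidio} + 2p_{Streamly} = 0 ⇒ p_{Vidio} = 19.375 + 0.25p_{Streamly}.
At p_{Streamly} = 40: p_{Vidio} = 19.375 + 0.25·40 = 29.375.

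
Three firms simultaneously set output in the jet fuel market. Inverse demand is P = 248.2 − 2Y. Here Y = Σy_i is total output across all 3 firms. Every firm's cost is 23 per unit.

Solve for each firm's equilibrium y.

28.15

A representative firm's profit is π_i = y_i(248.2 − 2Y) − 23y_i, with Y = y_i + Σ_{j≠i} y_j.
First-order condition: 225.2 − 4y_i − 2Σ_{j≠i} y_j = 0.
Imposing symmetry (y_j = y for all j) turns Σ_{j≠i} y_j into 2y, so 225.2 = 8y and y = 28.15.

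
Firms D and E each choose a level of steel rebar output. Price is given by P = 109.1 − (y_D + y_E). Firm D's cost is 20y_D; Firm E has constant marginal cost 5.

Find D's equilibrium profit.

Firm D's profit: π = y_D(109.1 − (y_D + y_E)) − 20y_D.
∂π/∂y_D = 89.1 − 2y_D − y_E = 0, so y_D = 44.55 − 0.5y_E.
By the same steps for E: y_E = 52.05 − 0.5y_D.
Plugging y_E into D's best response: y_D = 44.55 − 0.5(52.05 − 0.5y_D) ⇒ 0.75y_D = 18.525, so y_D = 24.7.
Then y_E = 52.05 − 0.5·24.7 = 39.7.
Price P = 109.1 − 64.4 = 44.7.
D's profit: (44.7 − 20)·24.7 = 610.09.

610.09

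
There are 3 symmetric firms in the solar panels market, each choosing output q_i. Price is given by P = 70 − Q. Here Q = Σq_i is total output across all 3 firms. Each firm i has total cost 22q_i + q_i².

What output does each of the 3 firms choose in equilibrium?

A representative firm's profit is π_i = q_i(70 − Q) − 22q_i − q_i², with Q = q_i + Σ_{j≠i} q_j.
First-order condition: 48 − 4q_i − Σ_{j≠i} q_j = 0.
With identical firms, set every q_j = q: then 48 − 4q − 2q = 0, i.e. q = 48/6 = 8.

8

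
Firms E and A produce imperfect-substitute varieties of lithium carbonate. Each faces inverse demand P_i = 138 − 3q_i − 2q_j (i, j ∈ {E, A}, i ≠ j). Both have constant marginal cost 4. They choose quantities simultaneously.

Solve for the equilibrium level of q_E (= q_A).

16.75

Firm E's profit: π = q_E(138 − 3q_E − 2q_A) − 4q_E.
∂π/∂q_E = 134 − 6q_E − 2q_A = 0 ⇒ q_E = 67/3 − (1/3)q_A.
The game is symmetric, so in equilibrium q_A = q_E: the reaction function gives (4/3)q_E = 67/3, hence q_E = 16.75.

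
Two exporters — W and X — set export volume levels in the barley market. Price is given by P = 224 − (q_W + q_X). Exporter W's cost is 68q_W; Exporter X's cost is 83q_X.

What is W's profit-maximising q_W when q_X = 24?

Exporter W's profit: π = q_W(224 − (q_W + q_X)) − 68q_W.
∂π/∂q_W = 156 − 2q_W − q_X = 0, so q_W = 78 − 0.5q_X.
At q_X = 24: q_W = 78 − 0.5·24 = 66.

66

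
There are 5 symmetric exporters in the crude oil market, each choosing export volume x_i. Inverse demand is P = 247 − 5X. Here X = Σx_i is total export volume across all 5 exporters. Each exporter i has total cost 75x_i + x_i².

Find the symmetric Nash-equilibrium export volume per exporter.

5.375

A representative exporter's profit is π_i = x_i(247 − 5X) − 75x_i − x_i², with X = x_i + Σ_{j≠i} x_j.
First-order condition: 172 − 12x_i − 5Σ_{j≠i} x_j = 0.
With identical exporters, set every x_j = x: then 172 − 12x − 20x = 0, i.e. x = 172/32 = 5.375.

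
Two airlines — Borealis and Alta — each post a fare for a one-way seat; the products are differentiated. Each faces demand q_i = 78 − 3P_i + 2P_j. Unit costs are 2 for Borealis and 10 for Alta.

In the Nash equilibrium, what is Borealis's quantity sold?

61.5

Borealis's profit: π = (P_{Borealis} − 2)(78 − 3P_{Borealis} + 2P_{Alta}).
∂π/∂P_{Borealis} = 84 − 6P_{Borealis} + 2P_{Alta} = 0 ⇒ P_{Borealis} = 14 + (1/3)P_{Alta}.
Similarly P_{Alta} = 18 + (1/3)P_{Borealis}.
Substituting the second reaction function into the first: P_{Borealis} = 14 + (1/3)(18 + (1/3)P_{Borealis}), which gives (8/9)P_{Borealis} = 20 ⇒ P_{Borealis} = 22.5.
Then P_{Alta} = 18 + (1/3)·22.5 = 25.5.
q_{Borealis} = 78 − 3·22.5 + 2·25.5 = 61.5.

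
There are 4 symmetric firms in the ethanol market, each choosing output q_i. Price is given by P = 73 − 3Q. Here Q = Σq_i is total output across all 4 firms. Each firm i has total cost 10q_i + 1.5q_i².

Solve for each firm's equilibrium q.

3.5

A representative firm's profit is π_i = q_i(73 − 3Q) − 10q_i − 1.5q_i², with Q = q_i + Σ_{j≠i} q_j.
First-order condition: 63 − 9q_i − 3Σ_{j≠i} q_j = 0.
With identical firms, set every q_j = q: then 63 − 9q − 9q = 0, i.e. q = 63/18 = 3.5.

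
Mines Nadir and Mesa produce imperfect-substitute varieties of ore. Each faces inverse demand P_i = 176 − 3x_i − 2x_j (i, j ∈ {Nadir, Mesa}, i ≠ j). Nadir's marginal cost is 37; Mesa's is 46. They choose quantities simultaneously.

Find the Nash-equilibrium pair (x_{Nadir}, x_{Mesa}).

Mine Nadir's profit: π = x_{Nadir}(176 − 3x_{Nadir} − 2x_{Mesa}) − 37x_{Nadir}.
∂π/∂x_{Nadir} = 139 − 6x_{Nadir} − 2x_{Mesa} = 0 ⇒ x_{Nadir} = 139/6 − (1/3)x_{Mesa}.
Similarly x_{Mesa} = 65/3 − (1/3)x_{Nadir}.
Plugging x_{Mesa} into Nadir's best response: x_{Nadir} = 139/6 − (1/3)(65/3 − (1/3)x_{Nadir}) ⇒ (8/9)x_{Nadir} = 287/18, so x_{Nadir} = 17.9375.
Then x_{Mesa} = 65/3 − (1/3)·17.9375 = 15.6875.

17.9375, 15.6875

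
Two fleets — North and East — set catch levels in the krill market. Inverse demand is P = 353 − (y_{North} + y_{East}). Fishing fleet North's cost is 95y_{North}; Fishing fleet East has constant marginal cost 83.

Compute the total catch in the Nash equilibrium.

176

Fishing fleet North's profit: π = y_{North}(353 − (y_{North} + y_{East})) − 95y_{North}.
∂π/∂y_{North} = 258 − 2y_{North} − y_{East} = 0, so y_{North} = 129 − 0.5y_{East}.
By the same steps for East: y_{East} = 135 − 0.5y_{North}.
Substituting the second reaction function into the first: y_{North} = 129 − 0.5(135 − 0.5y_{North}), which gives 0.75y_{North} = 61.5 ⇒ y_{North} = 82.
Then y_{East} = 135 − 0.5·82 = 94.
Total catch: 82 + 94 = 176.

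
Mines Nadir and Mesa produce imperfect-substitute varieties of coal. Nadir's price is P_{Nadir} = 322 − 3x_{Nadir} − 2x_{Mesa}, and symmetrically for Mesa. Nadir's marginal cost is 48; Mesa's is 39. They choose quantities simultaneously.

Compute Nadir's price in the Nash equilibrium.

149.0625

Mine Nadir's profit: π = x_{Nadir}(322 − 3x_{Nadir} − 2x_{Mesa}) − 48x_{Nadir}.
∂π/∂x_{Nadir} = 274 − 6x_{Nadir} − 2x_{Mesa} = 0 ⇒ x_{Nadir} = 137/3 − (1/3)x_{Mesa}.
Similarly x_{Mesa} = 283/6 − (1/3)x_{Nadir}.
Plugging x_{Mesa} into Nadir's best response: x_{Nadir} = 137/3 − (1/3)(283/6 − (1/3)x_{Nadir}) ⇒ (8/9)x_{Nadir} = 539/18, so x_{Nadir} = 33.6875.
Then x_{Mesa} = 283/6 − (1/3)·33.6875 = 35.9375.
P_{Nadir} = 322 − 3·33.6875 − 2·35.9375 = 149.0625.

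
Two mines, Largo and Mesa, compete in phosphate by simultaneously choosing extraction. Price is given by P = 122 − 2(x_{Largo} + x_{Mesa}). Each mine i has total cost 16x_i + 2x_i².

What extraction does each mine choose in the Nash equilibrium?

Mine Largo's profit: π = x_{Largo}(122 − 2(x_{Largo} + x_{Mesa})) − 16x_{Largo} − 2x_{Largo}².
∂π/∂x_{Largo} = 106 − 8x_{Largo} − 2x_{Mesa} = 0, so x_{Largo} = 13.25 − 0.25x_{Mesa}.
The game is symmetric, so in equilibrium x_{Mesa} = x_{Largo}: the reaction function gives 1.25x_{Largo} = 13.25, hence x_{Largo} = 10.6.

10.6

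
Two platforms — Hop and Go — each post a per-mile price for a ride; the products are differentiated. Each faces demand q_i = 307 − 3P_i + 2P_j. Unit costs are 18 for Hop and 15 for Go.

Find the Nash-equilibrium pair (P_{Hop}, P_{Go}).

89.6875, 88.5625

Hop's profit: π = (P_{Hop} − 18)(307 − 3P_{Hop} + 2P_{Go}).
∂π/∂P_{Hop} = 361 − 6P_{Hop} + 2P_{Go} = 0 ⇒ P_{Hop} = 361/6 + (1/3)P_{Go}.
Similarly P_{Go} = 176/3 + (1/3)P_{Hop}.
Plugging P_{Go} into Hop's best response: P_{Hop} = 361/6 + (1/3)(176/3 + (1/3)P_{Hop}) ⇒ (8/9)P_{Hop} = 1435/18, so P_{Hop} = 89.6875.
Then P_{Go} = 176/3 + (1/3)·89.6875 = 88.5625.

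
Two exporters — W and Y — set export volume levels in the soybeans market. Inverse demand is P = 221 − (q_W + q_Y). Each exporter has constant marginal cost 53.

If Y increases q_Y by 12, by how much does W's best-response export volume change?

Exporter W's profit: π = q_W(221 − (q_W + q_Y)) − 53q_W.
∂π/∂q_W = 168 − 2q_W − q_Y = 0, so q_W = 84 − 0.5q_Y.
The reaction-function slope is −0.5, so a 12-unit rise in q_Y moves q_W by −0.5 × 12 = −6. W's best response falls — the actions are strategic substitutes.

-6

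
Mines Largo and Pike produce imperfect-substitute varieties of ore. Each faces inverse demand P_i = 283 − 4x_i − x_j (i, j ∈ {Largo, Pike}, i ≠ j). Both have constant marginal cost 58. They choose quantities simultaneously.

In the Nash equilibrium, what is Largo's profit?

Mine Largo's profit: π = x_{Largo}(283 − 4x_{Largo} − x_{Pike}) − 58x_{Largo}.
∂π/∂x_{Largo} = 225 − 8x_{Largo} − x_{Pike} = 0 ⇒ x_{Largo} = 28.125 − 0.125x_{Pike}.
By symmetry x_{Pike} = x_{Largo}; substituting into the reaction function, 1.125x_{Largo} = 28.125 and x_{Largo} = 25.
P_{Largo} = 283 − 4·25 − 25 = 158.
Profit = (158 − 58)·25 = 2500.

2500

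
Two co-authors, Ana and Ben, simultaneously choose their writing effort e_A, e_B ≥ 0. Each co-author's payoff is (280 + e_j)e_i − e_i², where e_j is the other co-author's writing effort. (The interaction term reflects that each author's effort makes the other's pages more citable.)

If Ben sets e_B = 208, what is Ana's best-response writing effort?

Ana's payoff is (280 + e_B)e_A − e_A².
∂π/∂e_A = 280 + e_B − 2e_A = 0, so e_A = 140 + 0.5e_B.
At e_B = 208: e_A = 140 + 0.5·208 = 244.

244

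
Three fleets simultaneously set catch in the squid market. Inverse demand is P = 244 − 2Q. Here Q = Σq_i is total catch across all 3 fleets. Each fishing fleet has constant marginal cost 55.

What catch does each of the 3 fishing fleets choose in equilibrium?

23.625

A representative fishing fleet's profit is π_i = q_i(244 − 2Q) − 55q_i, with Q = q_i + Σ_{j≠i} q_j.
First-order condition: 189 − 4q_i − 2Σ_{j≠i} q_j = 0.
With identical fishing fleets, set every q_j = q: then 189 − 4q − 4q = 0, i.e. q = 189/8 = 23.625.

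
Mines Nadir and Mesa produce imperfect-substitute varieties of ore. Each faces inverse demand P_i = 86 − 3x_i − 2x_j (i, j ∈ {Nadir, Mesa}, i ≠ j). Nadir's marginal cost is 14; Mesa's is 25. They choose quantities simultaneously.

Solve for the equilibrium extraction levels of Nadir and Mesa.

9.6875, 6.9375

Mine Nadir's profit: π = x_{Nadir}(86 − 3x_{Nadir} − 2x_{Mesa}) − 14x_{Nadir}.
∂π/∂x_{Nadir} = 72 − 6x_{Nadir} − 2x_{Mesa} = 0 ⇒ x_{Nadir} = 12 − (1/3)x_{Mesa}.
Similarly x_{Mesa} = 61/6 − (1/3)x_{Nadir}.
Plugging x_{Mesa} into Nadir's best response: x_{Nadir} = 12 − (1/3)(61/6 − (1/3)x_{Nadir}) ⇒ (8/9)x_{Nadir} = 155/18, so x_{Nadir} = 9.6875.
Then x_{Mesa} = 61/6 − (1/3)·9.6875 = 6.9375.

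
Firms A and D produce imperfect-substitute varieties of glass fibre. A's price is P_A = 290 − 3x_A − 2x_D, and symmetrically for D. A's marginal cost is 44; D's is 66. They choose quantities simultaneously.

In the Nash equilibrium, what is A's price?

Firm A's profit: π = x_A(290 − 3x_A − 2x_D) − 44x_A.
∂π/∂x_A = 246 − 6x_A − 2x_D = 0 ⇒ x_A = 41 − (1/3)x_D.
Similarly x_D = 112/3 − (1/3)x_A.
Plugging x_D into A's best response: x_A = 41 − (1/3)(112/3 − (1/3)x_A) ⇒ (8/9)x_A = 257/9, so x_A = 32.125.
Then x_D = 112/3 − (1/3)·32.125 = 26.625.
P_A = 290 − 3·32.125 − 2·26.625 = 140.375.

140.375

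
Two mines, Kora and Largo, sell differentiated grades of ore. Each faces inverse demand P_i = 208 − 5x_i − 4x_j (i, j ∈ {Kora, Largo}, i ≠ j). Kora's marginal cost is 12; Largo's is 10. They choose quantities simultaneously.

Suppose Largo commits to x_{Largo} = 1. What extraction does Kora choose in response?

19.2

Mine Kora's profit: π = x_{Kora}(208 − 5x_{Kora} − 4x_{Largo}) − 12x_{Kora}.
∂π/∂x_{Kora} = 196 − 10x_{Kora} − 4x_{Largo} = 0 ⇒ x_{Kora} = 19.6 − 0.4x_{Largo}.
At x_{Largo} = 1: x_{Kora} = 19.6 − 0.4·1 = 19.2.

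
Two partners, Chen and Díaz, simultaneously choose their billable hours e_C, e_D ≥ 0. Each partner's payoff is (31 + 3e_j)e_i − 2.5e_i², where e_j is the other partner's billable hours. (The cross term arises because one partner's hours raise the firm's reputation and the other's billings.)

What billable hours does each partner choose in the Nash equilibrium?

15.5

Chen's payoff is (31 + 3e_D)e_C − 2.5e_C².
∂π/∂e_C = 31 + 3e_D − 5e_C = 0, so e_C = 6.2 + 0.6e_D.
Setting e_C = e_D in the reaction function: e_C = 6.2 + 0.6e_C, so e_C = 6.2 / 0.4 = 15.5.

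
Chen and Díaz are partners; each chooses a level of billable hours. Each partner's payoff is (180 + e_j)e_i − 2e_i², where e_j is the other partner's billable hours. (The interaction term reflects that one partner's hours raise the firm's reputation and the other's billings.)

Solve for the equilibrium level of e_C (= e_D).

60

Chen's payoff is (180 + e_D)e_C − 2e_C².
∂π/∂e_C = 180 + e_D − 4e_C = 0, so e_C = 45 + 0.25e_D.
Setting e_C = e_D in the reaction function: e_C = 45 + 0.25e_C, so e_C = 45 / 0.75 = 60.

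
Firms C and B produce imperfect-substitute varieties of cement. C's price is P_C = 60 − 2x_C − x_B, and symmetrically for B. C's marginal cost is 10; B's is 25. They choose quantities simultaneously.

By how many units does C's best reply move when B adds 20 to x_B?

-5

Firm C's profit: π = x_C(60 − 2x_C − x_B) − 10x_C.
∂π/∂x_C = 50 − 4x_C − x_B = 0 ⇒ x_C = 12.5 − 0.25x_B.
The reaction-function slope is −0.25, so a 20-unit rise in x_B moves x_C by −0.25 × 20 = −5. C's best response falls — the actions are strategic substitutes.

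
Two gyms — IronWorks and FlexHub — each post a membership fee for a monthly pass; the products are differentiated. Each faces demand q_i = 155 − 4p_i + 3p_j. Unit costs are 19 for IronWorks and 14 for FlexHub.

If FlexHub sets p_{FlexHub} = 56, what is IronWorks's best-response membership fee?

49.875

IronWorks's profit: π = (p_{IronWorks} − 19)(155 − 4p_{IronWorks} + 3p_{FlexHub}).
∂π/∂p_{IronWorks} = 231 − 8p_{IronWorks} + 3p_{FlexHub} = 0 ⇒ p_{IronWorks} = 28.875 + 0.375p_{FlexHub}.
At p_{FlexHub} = 56: p_{IronWorks} = 28.875 + 0.375·56 = 49.875.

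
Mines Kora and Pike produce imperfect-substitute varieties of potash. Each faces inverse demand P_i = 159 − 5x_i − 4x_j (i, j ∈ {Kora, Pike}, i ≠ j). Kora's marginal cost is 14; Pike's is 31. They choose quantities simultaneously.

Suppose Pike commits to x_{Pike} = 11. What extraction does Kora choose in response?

Mine Kora's profit: π = x_{Kora}(159 − 5x_{Kora} − 4x_{Pike}) − 14x_{Kora}.
∂π/∂x_{Kora} = 145 − 10x_{Kora} − 4x_{Pike} = 0 ⇒ x_{Kora} = 14.5 − 0.4x_{Pike}.
At x_{Pike} = 11: x_{Kora} = 14.5 − 0.4·11 = 10.1.

10.1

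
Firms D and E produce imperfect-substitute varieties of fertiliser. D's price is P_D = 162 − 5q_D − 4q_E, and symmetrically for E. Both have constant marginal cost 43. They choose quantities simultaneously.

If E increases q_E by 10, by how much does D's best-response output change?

Firm D's profit: π = q_D(162 − 5q_D − 4q_E) − 43q_D.
∂π/∂q_D = 119 − 10q_D − 4q_E = 0 ⇒ q_D = 11.9 − 0.4q_E.
The reaction-function slope is −0.4, so a 10-unit rise in q_E moves q_D by −0.4 × 10 = −4. D's best response falls — the actions are strategic substitutes.

-4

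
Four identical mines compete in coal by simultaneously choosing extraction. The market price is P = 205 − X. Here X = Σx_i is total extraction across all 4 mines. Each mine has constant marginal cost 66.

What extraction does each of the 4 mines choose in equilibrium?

27.8

A representative mine's profit is π_i = x_i(205 − X) − 66x_i, with X = x_i + Σ_{j≠i} x_j.
First-order condition: 139 − 2x_i − Σ_{j≠i} x_j = 0.
Imposing symmetry (x_j = x for all j) turns Σ_{j≠i} x_j into 3x, so 139 = 5x and x = 27.8.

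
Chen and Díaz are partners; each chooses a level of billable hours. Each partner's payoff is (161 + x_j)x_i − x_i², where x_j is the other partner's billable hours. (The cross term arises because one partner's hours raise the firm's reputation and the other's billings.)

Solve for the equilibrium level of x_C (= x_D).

Chen's payoff is (161 + x_D)x_C − x_C².
∂π/∂x_C = 161 + x_D − 2x_C = 0, so x_C = 80.5 + 0.5x_D.
Setting x_C = x_D in the reaction function: x_C = 80.5 + 0.5x_C, so x_C = 80.5 / 0.5 = 161.

161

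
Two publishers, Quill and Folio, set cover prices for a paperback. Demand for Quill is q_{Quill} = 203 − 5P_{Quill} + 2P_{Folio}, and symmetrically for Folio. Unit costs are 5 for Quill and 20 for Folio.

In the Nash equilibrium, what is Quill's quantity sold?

125.3125

Quill's profit: π = (P_{Quill} − 5)(203 − 5P_{Quill} + 2P_{Folio}).
∂π/∂P_{Quill} = 228 − 10P_{Quill} + 2P_{Folio} = 0 ⇒ P_{Quill} = 22.8 + 0.2P_{Folio}.
Similarly P_{Folio} = 30.3 + 0.2P_{Quill}.
Substituting the second reaction function into the first: P_{Quill} = 22.8 + 0.2(30.3 + 0.2P_{Quill}), which gives 0.96P_{Quill} = 28.86 ⇒ P_{Quill} = 30.0625.
Then P_{Folio} = 30.3 + 0.2·30.0625 = 36.3125.
q_{Quill} = 203 − 5·30.0625 + 2·36.3125 = 125.3125.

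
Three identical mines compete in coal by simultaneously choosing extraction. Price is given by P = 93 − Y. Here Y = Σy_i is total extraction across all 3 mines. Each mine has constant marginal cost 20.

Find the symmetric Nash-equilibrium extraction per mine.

18.25

A representative mine's profit is π_i = y_i(93 − Y) − 20y_i, with Y = y_i + Σ_{j≠i} y_j.
First-order condition: 73 − 2y_i − Σ_{j≠i} y_j = 0.
In a symmetric equilibrium every mine chooses the same y, so Σ_{j≠i} y_j = 2y. The condition becomes 73 − 4y = 0, giving y = 73/4 = 18.25.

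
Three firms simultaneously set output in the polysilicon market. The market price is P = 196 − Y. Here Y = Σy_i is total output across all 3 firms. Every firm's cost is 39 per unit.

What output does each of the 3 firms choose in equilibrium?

39.25

A representative firm's profit is π_i = y_i(196 − Y) − 39y_i, with Y = y_i + Σ_{j≠i} y_j.
First-order condition: 157 − 2y_i − Σ_{j≠i} y_j = 0.
With identical firms, set every y_j = y: then 157 − 2y − 2y = 0, i.e. y = 157/4 = 39.25.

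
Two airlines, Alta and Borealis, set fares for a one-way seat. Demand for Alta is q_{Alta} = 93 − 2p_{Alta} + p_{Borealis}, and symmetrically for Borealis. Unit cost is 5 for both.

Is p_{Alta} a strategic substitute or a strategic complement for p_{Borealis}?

Alta's profit: π = (p_{Alta} − 5)(93 − 2p_{Alta} + p_{Borealis}).
∂π/∂p_{Alta} = 103 − 4p_{Alta} + p_{Borealis} = 0 ⇒ p_{Alta} = 25.75 + 0.25p_{Borealis}.
The best-response slope dp_{Alta}/dp_{Borealis} = 0.25 > 0: the reaction function is upward-sloping, so the choices are strategic complements.

strategic complements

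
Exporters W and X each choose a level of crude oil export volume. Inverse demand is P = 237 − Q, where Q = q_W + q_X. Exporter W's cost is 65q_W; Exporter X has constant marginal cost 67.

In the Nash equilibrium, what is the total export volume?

Exporter W's profit: π = q_W(237 − (q_W + q_X)) − 65q_W.
∂π/∂q_W = 172 − 2q_W − q_X = 0, so q_W = 86 − 0.5q_X.
By the same steps for X: q_X = 85 − 0.5q_W.
Plugging q_X into W's best response: q_W = 86 − 0.5(85 − 0.5q_W) ⇒ 0.75q_W = 43.5, so q_W = 58.
Then q_X = 85 − 0.5·58 = 56.
Total export volume: 58 + 56 = 114.

114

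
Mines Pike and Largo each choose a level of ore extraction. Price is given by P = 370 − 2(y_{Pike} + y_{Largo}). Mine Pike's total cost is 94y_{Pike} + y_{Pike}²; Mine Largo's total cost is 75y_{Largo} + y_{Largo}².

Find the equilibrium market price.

227.25

Mine Pike's profit: π = y_{Pike}(370 − 2(y_{Pike} + y_{Largo})) − 94y_{Pike} − y_{Pike}².
∂π/∂y_{Pike} = 276 − 6y_{Pike} − 2y_{Largo} = 0, so y_{Pike} = 46 − (1/3)y_{Largo}.
By the same steps for Largo: y_{Largo} = 295/6 − (1/3)y_{Pike}.
Solving the two reaction functions simultaneously: (1 − (−1/3)(−1/3))y_{Pike} = 46 − (1/3)·(295/6), so (8/9)y_{Pike} = 533/18 and y_{Pike} = 33.3125.
Then y_{Largo} = 295/6 − (1/3)·33.3125 = 38.0625.
Equilibrium price: P = 370 − 2·71.375 = 227.25.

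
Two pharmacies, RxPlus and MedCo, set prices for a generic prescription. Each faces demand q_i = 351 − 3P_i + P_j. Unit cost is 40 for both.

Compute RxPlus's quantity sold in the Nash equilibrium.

162.6

RxPlus's profit: π = (P_{RxPlus} − 40)(351 − 3P_{RxPlus} + P_{MedCo}).
∂π/∂P_{RxPlus} = 471 − 6P_{RxPlus} + P_{MedCo} = 0 ⇒ P_{RxPlus} = 78.5 + (1/6)P_{MedCo}.
The game is symmetric, so in equilibrium P_{MedCo} = P_{RxPlus}: the reaction function gives (5/6)P_{RxPlus} = 78.5, hence P_{RxPlus} = 94.2.
q_{RxPlus} = 351 − 3·94.2 + 94.2 = 162.6.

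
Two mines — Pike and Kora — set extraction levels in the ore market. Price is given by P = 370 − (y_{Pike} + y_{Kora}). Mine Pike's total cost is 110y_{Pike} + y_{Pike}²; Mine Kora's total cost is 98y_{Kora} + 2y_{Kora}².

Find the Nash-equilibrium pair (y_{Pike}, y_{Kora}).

56, 36

Mine Pike's profit: π = y_{Pike}(370 − (y_{Pike} + y_{Kora})) − 110y_{Pike} − y_{Pike}².
∂π/∂y_{Pike} = 260 − 4y_{Pike} − y_{Kora} = 0, so y_{Pike} = 65 − 0.25y_{Kora}.
For Kora: ∂π/∂y_{Kora} = 272 − 6y_{Kora} − y_{Pike} = 0 ⇒ y_{Kora} = 136/3 − (1/6)y_{Pike}.
Substituting the second reaction function into the first: y_{Pike} = 65 − 0.25(136/3 − (1/6)y_{Pike}), which gives (23/24)y_{Pike} = 161/3 ⇒ y_{Pike} = 56.
Then y_{Kora} = 136/3 − (1/6)·56 = 36.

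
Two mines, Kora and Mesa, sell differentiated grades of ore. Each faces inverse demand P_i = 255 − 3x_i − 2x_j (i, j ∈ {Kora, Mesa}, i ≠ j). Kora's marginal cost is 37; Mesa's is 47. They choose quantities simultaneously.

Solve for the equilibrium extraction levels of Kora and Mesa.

27.875, 25.375

Mine Kora's profit: π = x_{Kora}(255 − 3x_{Kora} − 2x_{Mesa}) − 37x_{Kora}.
∂π/∂x_{Kora} = 218 − 6x_{Kora} − 2x_{Mesa} = 0 ⇒ x_{Kora} = 109/3 − (1/3)x_{Mesa}.
Similarly x_{Mesa} = 104/3 − (1/3)x_{Kora}.
Plugging x_{Mesa} into Kora's best response: x_{Kora} = 109/3 − (1/3)(104/3 − (1/3)x_{Kora}) ⇒ (8/9)x_{Kora} = 223/9, so x_{Kora} = 27.875.
Then x_{Mesa} = 104/3 − (1/3)·27.875 = 25.375.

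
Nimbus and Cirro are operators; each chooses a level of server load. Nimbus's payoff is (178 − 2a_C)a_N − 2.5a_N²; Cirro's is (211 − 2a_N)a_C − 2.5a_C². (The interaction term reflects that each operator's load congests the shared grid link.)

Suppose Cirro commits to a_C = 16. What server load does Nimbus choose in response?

Expanding Nimbus's payoff: 178a_N − 2a_Ca_N − 2.5a_N².
∂π/∂a_N = 178 − 2a_C − 5a_N = 0, so a_N = 35.6 − 0.4a_C.
At a_C = 16: a_N = 35.6 − 0.4·16 = 29.2.

29.2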